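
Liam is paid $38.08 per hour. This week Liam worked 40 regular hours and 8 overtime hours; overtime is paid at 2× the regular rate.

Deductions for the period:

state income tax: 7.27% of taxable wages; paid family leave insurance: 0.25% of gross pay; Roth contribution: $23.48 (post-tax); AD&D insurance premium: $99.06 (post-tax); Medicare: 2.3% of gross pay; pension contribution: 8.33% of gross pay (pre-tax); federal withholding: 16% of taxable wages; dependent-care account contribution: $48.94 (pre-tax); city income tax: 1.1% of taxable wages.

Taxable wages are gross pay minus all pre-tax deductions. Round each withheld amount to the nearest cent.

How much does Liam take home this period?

$1264.52

Regular pay: 40 × $38.08 = $1523.20
Overtime pay: 8 × $38.08 × 2 = $609.28
Gross pay = $1523.20 + $609.28 = $2132.48
Dependent-care account contribution: $48.94
Pension contribution: $2132.48 × 0.0833 = $177.64
Pre-tax total = $48.94 + $177.64 = $226.58
Taxable wages = $2132.48 − $226.58 = $1905.90
City income tax: $1905.90 × 0.011 = $20.96
State income tax: $1905.90 × 0.0727 = $138.56
Federal withholding: $1905.90 × 0.16 = $304.94
Medicare: $2132.48 × 0.023 = $49.05
Paid family leave insurance: $2132.48 × 0.0025 = $5.33
Roth contribution: $23.48
AD&D insurance premium: $99.06
Total deductions = $48.94 + $177.64 + $20.96 + $138.56 + $304.94 + $49.05 + $5.33 + $23.48 + $99.06 = $867.96
Net pay = $2132.48 − $867.96 = $1264.52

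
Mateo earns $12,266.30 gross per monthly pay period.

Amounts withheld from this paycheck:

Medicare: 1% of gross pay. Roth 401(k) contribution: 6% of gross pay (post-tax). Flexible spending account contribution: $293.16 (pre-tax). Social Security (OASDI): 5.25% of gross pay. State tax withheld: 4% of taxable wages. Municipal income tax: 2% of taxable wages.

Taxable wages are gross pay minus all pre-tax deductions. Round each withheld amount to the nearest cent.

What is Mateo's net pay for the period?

$9,752.13

Flexible spending account contribution: $293.16
Taxable wages = $12,266.30 − $293.16 = $11,973.14
State tax withheld: $11,973.14 × 0.04 = $478.93
Municipal income tax: $11,973.14 × 0.02 = $239.46
Social Security (OASDI): $12,266.30 × 0.0525 = $643.98
Medicare: $12,266.30 × 0.01 = $122.66
Roth 401(k) contribution: $12,266.30 × 0.06 = $735.98
Total deductions = $293.16 + $478.93 + $239.46 + $643.98 + $122.66 + $735.98 = $2,514.17
Net pay = $12,266.30 − $2,514.17 = $9,752.13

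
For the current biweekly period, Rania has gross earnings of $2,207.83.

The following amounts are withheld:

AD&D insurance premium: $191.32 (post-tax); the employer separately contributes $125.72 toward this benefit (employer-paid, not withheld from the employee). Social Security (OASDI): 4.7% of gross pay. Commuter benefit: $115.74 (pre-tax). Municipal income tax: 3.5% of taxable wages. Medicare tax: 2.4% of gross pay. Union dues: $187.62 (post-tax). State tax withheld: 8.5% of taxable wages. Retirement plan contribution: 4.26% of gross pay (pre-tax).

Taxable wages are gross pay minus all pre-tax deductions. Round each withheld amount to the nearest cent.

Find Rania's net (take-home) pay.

$1,222.58

Retirement plan contribution: $2,207.83 × 0.0426 = $94.05
Commuter benefit: $115.74
Pre-tax total = $94.05 + $115.74 = $209.79
Taxable wages = $2,207.83 − $209.79 = $1,998.04
Municipal income tax: $1,998.04 × 0.035 = $69.93
State tax withheld: $1,998.04 × 0.085 = $169.83
Medicare tax: $2,207.83 × 0.024 = $52.99
Social Security (OASDI): $2,207.83 × 0.047 = $103.77
Union dues: $187.62
AD&D insurance premium: $191.32
(Employer's $125.72 toward AD&D insurance premium is not withheld from the employee.)
Total deductions = $94.05 + $115.74 + $69.93 + $169.83 + $52.99 + $103.77 + $187.62 + $191.32 = $985.25
Net pay = $2,207.83 − $985.25 = $1,222.58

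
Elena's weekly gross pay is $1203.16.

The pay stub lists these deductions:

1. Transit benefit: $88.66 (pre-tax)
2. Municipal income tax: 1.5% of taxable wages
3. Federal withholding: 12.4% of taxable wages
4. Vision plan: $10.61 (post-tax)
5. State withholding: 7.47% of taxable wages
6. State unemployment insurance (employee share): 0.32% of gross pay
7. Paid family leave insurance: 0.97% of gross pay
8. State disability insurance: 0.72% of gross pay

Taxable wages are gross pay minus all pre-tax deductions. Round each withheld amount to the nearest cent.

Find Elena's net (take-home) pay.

$841.54

Transit benefit: $88.66
Taxable wages = $1203.16 − $88.66 = $1114.50
Federal withholding: $1114.50 × 0.124 = $138.20
Municipal income tax: $1114.50 × 0.015 = $16.72
State withholding: $1114.50 × 0.0747 = $83.25
State disability insurance: $1203.16 × 0.0072 = $8.66
Paid family leave insurance: $1203.16 × 0.0097 = $11.67
State unemployment insurance (employee share): $1203.16 × 0.0032 = $3.85
Vision plan: $10.61
Total deductions = $88.66 + $138.20 + $16.72 + $83.25 + $8.66 + $11.67 + $3.85 + $10.61 = $361.62
Net pay = $1203.16 − $361.62 = $841.54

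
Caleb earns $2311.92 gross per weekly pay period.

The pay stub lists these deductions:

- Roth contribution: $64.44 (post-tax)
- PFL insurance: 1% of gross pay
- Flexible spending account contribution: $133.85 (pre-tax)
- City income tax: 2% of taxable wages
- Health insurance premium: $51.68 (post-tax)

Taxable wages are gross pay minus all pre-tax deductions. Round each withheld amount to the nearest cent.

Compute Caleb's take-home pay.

Flexible spending account contribution: $133.85
Taxable wages = $2311.92 − $133.85 = $2178.07
City income tax: $2178.07 × 0.02 = $43.56
PFL insurance: $2311.92 × 0.01 = $23.12
Roth contribution: $64.44
Health insurance premium: $51.68
Total deductions = $133.85 + $43.56 + $23.12 + $64.44 + $51.68 = $316.65
Net pay = $2311.92 − $316.65 = $1995.27

$1995.27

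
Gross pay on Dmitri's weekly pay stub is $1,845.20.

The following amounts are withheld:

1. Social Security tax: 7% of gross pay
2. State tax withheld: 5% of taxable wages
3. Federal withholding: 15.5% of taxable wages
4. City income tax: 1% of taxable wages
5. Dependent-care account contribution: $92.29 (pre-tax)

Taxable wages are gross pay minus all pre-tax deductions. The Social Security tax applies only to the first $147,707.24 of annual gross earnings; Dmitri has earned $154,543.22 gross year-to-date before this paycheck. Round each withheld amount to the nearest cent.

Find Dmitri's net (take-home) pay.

$1,376.03

Dependent-care account contribution: $92.29
Taxable wages = $1,845.20 − $92.29 = $1,752.91
State tax withheld: $1,752.91 × 0.05 = $87.65
Federal withholding: $1,752.91 × 0.155 = $271.70
City income tax: $1,752.91 × 0.01 = $17.53
Social Security tax: annual cap $147,707.24 already reached (YTD $154,543.22), so $0.00
Total deductions = $92.29 + $87.65 + $271.70 + $17.53 + $0.00 = $469.17
Net pay = $1,845.20 − $469.17 = $1,376.03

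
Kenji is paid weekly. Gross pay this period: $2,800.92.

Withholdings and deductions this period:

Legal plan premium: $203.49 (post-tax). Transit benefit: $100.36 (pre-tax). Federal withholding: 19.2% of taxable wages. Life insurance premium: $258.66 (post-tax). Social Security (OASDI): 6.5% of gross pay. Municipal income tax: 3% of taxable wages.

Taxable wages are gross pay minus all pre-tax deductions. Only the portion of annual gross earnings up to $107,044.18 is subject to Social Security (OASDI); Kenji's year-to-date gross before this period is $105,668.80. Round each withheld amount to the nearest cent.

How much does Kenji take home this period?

Transit benefit: $100.36
Taxable wages = $2,800.92 − $100.36 = $2,700.56
Municipal income tax: $2,700.56 × 0.03 = $81.02
Federal withholding: $2,700.56 × 0.192 = $518.51
Social Security (OASDI): only $107,044.18 − $105,668.80 = $1,375.38 of this check is subject → $1,375.38 × 0.065 = $89.40
Legal plan premium: $203.49
Life insurance premium: $258.66
Total deductions = $100.36 + $81.02 + $518.51 + $89.40 + $203.49 + $258.66 = $1,251.44
Net pay = $2,800.92 − $1,251.44 = $1,549.48

$1,549.48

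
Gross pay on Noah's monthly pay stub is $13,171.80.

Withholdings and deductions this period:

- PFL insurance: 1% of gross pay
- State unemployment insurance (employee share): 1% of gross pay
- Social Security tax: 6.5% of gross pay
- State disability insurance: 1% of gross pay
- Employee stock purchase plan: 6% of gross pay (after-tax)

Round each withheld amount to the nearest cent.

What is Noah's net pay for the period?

$11,130.16

PFL insurance: $13,171.80 × 0.01 = $131.72
State unemployment insurance (employee share): $13,171.80 × 0.01 = $131.72
Social Security tax: $13,171.80 × 0.065 = $856.17
State disability insurance: $13,171.80 × 0.01 = $131.72
Employee stock purchase plan: $13,171.80 × 0.06 = $790.31
Total deductions = $131.72 + $131.72 + $856.17 + $131.72 + $790.31 = $2,041.64
Net pay = $13,171.80 − $2,041.64 = $11,130.16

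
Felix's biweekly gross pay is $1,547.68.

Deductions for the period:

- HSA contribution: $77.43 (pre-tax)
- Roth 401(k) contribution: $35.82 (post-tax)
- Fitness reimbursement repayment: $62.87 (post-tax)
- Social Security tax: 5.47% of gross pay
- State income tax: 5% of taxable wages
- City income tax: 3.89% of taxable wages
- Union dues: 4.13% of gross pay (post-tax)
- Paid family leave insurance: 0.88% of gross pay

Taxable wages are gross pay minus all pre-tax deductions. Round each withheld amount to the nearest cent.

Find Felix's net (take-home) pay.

$1,078.66

HSA contribution: $77.43
Taxable wages = $1,547.68 − $77.43 = $1,470.25
City income tax: $1,470.25 × 0.0389 = $57.19
State income tax: $1,470.25 × 0.05 = $73.51
Social Security tax: $1,547.68 × 0.0547 = $84.66
Paid family leave insurance: $1,547.68 × 0.0088 = $13.62
Fitness reimbursement repayment: $62.87
Roth 401(k) contribution: $35.82
Union dues: $1,547.68 × 0.0413 = $63.92
Total deductions = $77.43 + $57.19 + $73.51 + $84.66 + $13.62 + $62.87 + $35.82 + $63.92 = $469.02
Net pay = $1,547.68 − $469.02 = $1,078.66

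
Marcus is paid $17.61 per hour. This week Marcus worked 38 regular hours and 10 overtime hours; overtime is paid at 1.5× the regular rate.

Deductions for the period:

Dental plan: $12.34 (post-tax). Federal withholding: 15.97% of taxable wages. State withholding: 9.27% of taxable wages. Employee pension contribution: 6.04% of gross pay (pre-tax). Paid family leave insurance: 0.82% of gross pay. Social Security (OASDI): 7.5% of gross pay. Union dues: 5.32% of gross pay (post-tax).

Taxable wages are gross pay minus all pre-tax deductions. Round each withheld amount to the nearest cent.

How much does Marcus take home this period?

Regular pay: 38 × $17.61 = $669.18
Overtime pay: 10 × $17.61 × 1.5 = $264.15
Gross pay = $669.18 + $264.15 = $933.33
Employee pension contribution: $933.33 × 0.0604 = $56.37
Taxable wages = $933.33 − $56.37 = $876.96
Federal withholding: $876.96 × 0.1597 = $140.05
State withholding: $876.96 × 0.0927 = $81.29
Social Security (OASDI): $933.33 × 0.075 = $70.00
Paid family leave insurance: $933.33 × 0.0082 = $7.65
Dental plan: $12.34
Union dues: $933.33 × 0.0532 = $49.65
Total deductions = $56.37 + $140.05 + $81.29 + $70.00 + $7.65 + $12.34 + $49.65 = $417.35
Net pay = $933.33 − $417.35 = $515.98

$515.98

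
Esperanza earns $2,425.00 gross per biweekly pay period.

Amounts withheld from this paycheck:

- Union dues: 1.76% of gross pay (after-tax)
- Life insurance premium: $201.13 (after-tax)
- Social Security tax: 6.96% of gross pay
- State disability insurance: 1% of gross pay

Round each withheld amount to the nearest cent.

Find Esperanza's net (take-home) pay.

$1,988.16

Social Security tax: $2,425.00 × 0.0696 = $168.78
State disability insurance: $2,425.00 × 0.01 = $24.25
Life insurance premium: $201.13
Union dues: $2,425.00 × 0.0176 = $42.68
Total deductions = $168.78 + $24.25 + $201.13 + $42.68 = $436.84
Net pay = $2,425.00 − $436.84 = $1,988.16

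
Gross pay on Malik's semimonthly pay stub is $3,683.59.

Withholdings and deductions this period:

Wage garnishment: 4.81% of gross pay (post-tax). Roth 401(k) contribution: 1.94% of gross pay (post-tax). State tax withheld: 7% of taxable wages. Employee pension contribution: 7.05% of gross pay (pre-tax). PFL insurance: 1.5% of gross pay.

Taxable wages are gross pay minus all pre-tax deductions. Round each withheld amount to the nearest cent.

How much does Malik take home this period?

Employee pension contribution: $3,683.59 × 0.0705 = $259.69
Taxable wages = $3,683.59 − $259.69 = $3,423.90
State tax withheld: $3,423.90 × 0.07 = $239.67
PFL insurance: $3,683.59 × 0.015 = $55.25
Roth 401(k) contribution: $3,683.59 × 0.0194 = $71.46
Wage garnishment: $3,683.59 × 0.0481 = $177.18
Total deductions = $259.69 + $239.67 + $55.25 + $71.46 + $177.18 = $803.25
Net pay = $3,683.59 − $803.25 = $2,880.34

$2,880.34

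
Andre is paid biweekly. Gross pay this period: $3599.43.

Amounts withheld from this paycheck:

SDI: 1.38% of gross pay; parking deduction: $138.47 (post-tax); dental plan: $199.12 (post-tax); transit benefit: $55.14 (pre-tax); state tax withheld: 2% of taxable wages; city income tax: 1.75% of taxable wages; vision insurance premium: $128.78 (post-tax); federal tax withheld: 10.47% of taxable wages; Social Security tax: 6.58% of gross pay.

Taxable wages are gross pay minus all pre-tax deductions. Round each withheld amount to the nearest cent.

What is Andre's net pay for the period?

$2287.40

Transit benefit: $55.14
Taxable wages = $3599.43 − $55.14 = $3544.29
City income tax: $3544.29 × 0.0175 = $62.03
State tax withheld: $3544.29 × 0.02 = $70.89
Federal tax withheld: $3544.29 × 0.1047 = $371.09
Social Security tax: $3599.43 × 0.0658 = $236.84
SDI: $3599.43 × 0.0138 = $49.67
Vision insurance premium: $128.78
Parking deduction: $138.47
Dental plan: $199.12
Total deductions = $55.14 + $62.03 + $70.89 + $371.09 + $236.84 + $49.67 + $128.78 + $138.47 + $199.12 = $1312.03
Net pay = $3599.43 − $1312.03 = $2287.40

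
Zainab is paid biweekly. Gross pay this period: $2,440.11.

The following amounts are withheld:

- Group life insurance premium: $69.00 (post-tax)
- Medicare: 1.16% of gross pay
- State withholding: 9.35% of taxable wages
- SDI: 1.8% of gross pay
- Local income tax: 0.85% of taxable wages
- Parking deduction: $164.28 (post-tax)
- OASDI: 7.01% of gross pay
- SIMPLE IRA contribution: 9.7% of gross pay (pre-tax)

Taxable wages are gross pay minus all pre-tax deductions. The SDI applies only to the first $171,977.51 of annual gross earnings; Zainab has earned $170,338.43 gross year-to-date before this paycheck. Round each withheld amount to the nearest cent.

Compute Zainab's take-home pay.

$1,516.53

SIMPLE IRA contribution: $2,440.11 × 0.097 = $236.69
Taxable wages = $2,440.11 − $236.69 = $2,203.42
State withholding: $2,203.42 × 0.0935 = $206.02
Local income tax: $2,203.42 × 0.0085 = $18.73
Medicare: $2,440.11 × 0.0116 = $28.31
OASDI: $2,440.11 × 0.0701 = $171.05
SDI: only $171,977.51 − $170,338.43 = $1,639.08 of this check is subject → $1,639.08 × 0.018 = $29.50
Group life insurance premium: $69.00
Parking deduction: $164.28
Total deductions = $236.69 + $206.02 + $18.73 + $28.31 + $171.05 + $29.50 + $69.00 + $164.28 = $923.58
Net pay = $2,440.11 − $923.58 = $1,516.53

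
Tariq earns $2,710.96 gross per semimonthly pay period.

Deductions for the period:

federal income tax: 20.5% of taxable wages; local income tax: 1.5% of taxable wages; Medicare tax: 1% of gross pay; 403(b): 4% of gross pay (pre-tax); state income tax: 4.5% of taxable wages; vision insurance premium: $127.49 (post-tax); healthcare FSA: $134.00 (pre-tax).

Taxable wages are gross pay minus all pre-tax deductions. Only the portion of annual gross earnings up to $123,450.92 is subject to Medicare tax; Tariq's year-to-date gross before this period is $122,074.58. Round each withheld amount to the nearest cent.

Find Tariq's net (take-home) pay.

$1,673.11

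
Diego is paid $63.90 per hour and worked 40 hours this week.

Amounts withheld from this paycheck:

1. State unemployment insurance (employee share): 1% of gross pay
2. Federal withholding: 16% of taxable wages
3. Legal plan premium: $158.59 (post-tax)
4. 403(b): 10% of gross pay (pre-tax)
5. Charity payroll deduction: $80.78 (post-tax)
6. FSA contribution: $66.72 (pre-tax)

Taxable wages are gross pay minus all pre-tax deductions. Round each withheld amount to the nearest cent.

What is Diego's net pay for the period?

Gross pay: 40 × $63.90 = $2556.00
403(b): $2556.00 × 0.1 = $255.60
FSA contribution: $66.72
Pre-tax total = $255.60 + $66.72 = $322.32
Taxable wages = $2556.00 − $322.32 = $2233.68
Federal withholding: $2233.68 × 0.16 = $357.39
State unemployment insurance (employee share): $2556.00 × 0.01 = $25.56
Charity payroll deduction: $80.78
Legal plan premium: $158.59
Total deductions = $255.60 + $66.72 + $357.39 + $25.56 + $80.78 + $158.59 = $944.64
Net pay = $2556.00 − $944.64 = $1611.36

$1611.36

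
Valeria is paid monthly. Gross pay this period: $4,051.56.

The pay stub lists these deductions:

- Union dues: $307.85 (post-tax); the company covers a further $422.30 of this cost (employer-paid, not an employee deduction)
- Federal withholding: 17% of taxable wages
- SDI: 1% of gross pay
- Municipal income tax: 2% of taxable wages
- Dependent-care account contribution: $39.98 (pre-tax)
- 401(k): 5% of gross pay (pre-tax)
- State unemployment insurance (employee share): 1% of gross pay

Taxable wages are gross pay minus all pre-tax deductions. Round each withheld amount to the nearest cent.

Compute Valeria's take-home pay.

$2,696.40

Dependent-care account contribution: $39.98
401(k): $4,051.56 × 0.05 = $202.58
Pre-tax total = $39.98 + $202.58 = $242.56
Taxable wages = $4,051.56 − $242.56 = $3,809.00
Municipal income tax: $3,809.00 × 0.02 = $76.18
Federal withholding: $3,809.00 × 0.17 = $647.53
SDI: $4,051.56 × 0.01 = $40.52
State unemployment insurance (employee share): $4,051.56 × 0.01 = $40.52
Union dues: $307.85
(Employer's $422.30 toward union dues is not withheld from the employee.)
Total deductions = $39.98 + $202.58 + $76.18 + $647.53 + $40.52 + $40.52 + $307.85 = $1,355.16
Net pay = $4,051.56 − $1,355.16 = $2,696.40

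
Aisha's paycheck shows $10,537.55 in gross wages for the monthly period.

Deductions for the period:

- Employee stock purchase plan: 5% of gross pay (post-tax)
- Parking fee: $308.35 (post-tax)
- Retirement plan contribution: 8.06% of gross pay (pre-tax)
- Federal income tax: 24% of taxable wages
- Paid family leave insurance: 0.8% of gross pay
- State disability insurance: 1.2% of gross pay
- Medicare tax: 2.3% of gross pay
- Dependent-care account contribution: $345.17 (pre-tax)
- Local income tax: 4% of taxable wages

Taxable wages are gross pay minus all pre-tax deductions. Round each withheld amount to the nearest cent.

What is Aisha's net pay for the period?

$5,438.66

Retirement plan contribution: $10,537.55 × 0.0806 = $849.33
Dependent-care account contribution: $345.17
Pre-tax total = $849.33 + $345.17 = $1,194.50
Taxable wages = $10,537.55 − $1,194.50 = $9,343.05
Local income tax: $9,343.05 × 0.04 = $373.72
Federal income tax: $9,343.05 × 0.24 = $2,242.33
Medicare tax: $10,537.55 × 0.023 = $242.36
Paid family leave insurance: $10,537.55 × 0.008 = $84.30
State disability insurance: $10,537.55 × 0.012 = $126.45
Employee stock purchase plan: $10,537.55 × 0.05 = $526.88
Parking fee: $308.35
Total deductions = $849.33 + $345.17 + $373.72 + $2,242.33 + $242.36 + $84.30 + $126.45 + $526.88 + $308.35 = $5,098.89
Net pay = $10,537.55 − $5,098.89 = $5,438.66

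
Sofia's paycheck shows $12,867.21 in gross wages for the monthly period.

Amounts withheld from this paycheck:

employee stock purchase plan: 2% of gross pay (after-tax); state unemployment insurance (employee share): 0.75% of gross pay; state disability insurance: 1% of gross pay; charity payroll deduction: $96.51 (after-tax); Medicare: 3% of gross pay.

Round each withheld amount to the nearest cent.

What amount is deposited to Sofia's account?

$11,902.17

State unemployment insurance (employee share): $12,867.21 × 0.0075 = $96.50
State disability insurance: $12,867.21 × 0.01 = $128.67
Medicare: $12,867.21 × 0.03 = $386.02
Charity payroll deduction: $96.51
Employee stock purchase plan: $12,867.21 × 0.02 = $257.34
Total deductions = $96.50 + $128.67 + $386.02 + $96.51 + $257.34 = $965.04
Net pay = $12,867.21 − $965.04 = $11,902.17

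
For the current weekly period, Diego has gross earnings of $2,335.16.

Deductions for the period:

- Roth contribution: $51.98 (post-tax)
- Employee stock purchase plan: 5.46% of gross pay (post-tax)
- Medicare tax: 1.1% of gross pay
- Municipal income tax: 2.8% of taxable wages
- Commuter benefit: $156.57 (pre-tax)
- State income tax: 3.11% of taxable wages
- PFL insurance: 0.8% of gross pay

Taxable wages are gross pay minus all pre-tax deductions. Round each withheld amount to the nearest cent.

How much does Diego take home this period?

Commuter benefit: $156.57
Taxable wages = $2,335.16 − $156.57 = $2,178.59
State income tax: $2,178.59 × 0.0311 = $67.75
Municipal income tax: $2,178.59 × 0.028 = $61.00
Medicare tax: $2,335.16 × 0.011 = $25.69
PFL insurance: $2,335.16 × 0.008 = $18.68
Employee stock purchase plan: $2,335.16 × 0.0546 = $127.50
Roth contribution: $51.98
Total deductions = $156.57 + $67.75 + $61.00 + $25.69 + $18.68 + $127.50 + $51.98 = $509.17
Net pay = $2,335.16 − $509.17 = $1,825.99

$1,825.99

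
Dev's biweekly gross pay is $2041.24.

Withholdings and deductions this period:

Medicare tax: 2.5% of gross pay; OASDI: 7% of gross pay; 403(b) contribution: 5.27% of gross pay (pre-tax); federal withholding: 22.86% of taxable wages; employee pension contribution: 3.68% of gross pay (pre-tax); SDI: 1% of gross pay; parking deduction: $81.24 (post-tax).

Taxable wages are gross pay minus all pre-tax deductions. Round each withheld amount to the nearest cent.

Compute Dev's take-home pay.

$1138.12

Employee pension contribution: $2041.24 × 0.0368 = $75.12
403(b) contribution: $2041.24 × 0.0527 = $107.57
Pre-tax total = $75.12 + $107.57 = $182.69
Taxable wages = $2041.24 − $182.69 = $1858.55
Federal withholding: $1858.55 × 0.2286 = $424.86
SDI: $2041.24 × 0.01 = $20.41
Medicare tax: $2041.24 × 0.025 = $51.03
OASDI: $2041.24 × 0.07 = $142.89
Parking deduction: $81.24
Total deductions = $75.12 + $107.57 + $424.86 + $20.41 + $51.03 + $142.89 + $81.24 = $903.12
Net pay = $2041.24 − $903.12 = $1138.12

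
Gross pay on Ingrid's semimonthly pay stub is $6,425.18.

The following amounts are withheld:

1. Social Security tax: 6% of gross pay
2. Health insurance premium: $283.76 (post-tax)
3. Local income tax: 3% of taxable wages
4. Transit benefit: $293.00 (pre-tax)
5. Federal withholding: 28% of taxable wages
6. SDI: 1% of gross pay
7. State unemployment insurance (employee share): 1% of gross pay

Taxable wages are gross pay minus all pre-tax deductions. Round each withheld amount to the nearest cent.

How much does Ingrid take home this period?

Transit benefit: $293.00
Taxable wages = $6,425.18 − $293.00 = $6,132.18
Local income tax: $6,132.18 × 0.03 = $183.97
Federal withholding: $6,132.18 × 0.28 = $1,717.01
Social Security tax: $6,425.18 × 0.06 = $385.51
SDI: $6,425.18 × 0.01 = $64.25
State unemployment insurance (employee share): $6,425.18 × 0.01 = $64.25
Health insurance premium: $283.76
Total deductions = $293.00 + $183.97 + $1,717.01 + $385.51 + $64.25 + $64.25 + $283.76 = $2,991.75
Net pay = $6,425.18 − $2,991.75 = $3,433.43

$3,433.43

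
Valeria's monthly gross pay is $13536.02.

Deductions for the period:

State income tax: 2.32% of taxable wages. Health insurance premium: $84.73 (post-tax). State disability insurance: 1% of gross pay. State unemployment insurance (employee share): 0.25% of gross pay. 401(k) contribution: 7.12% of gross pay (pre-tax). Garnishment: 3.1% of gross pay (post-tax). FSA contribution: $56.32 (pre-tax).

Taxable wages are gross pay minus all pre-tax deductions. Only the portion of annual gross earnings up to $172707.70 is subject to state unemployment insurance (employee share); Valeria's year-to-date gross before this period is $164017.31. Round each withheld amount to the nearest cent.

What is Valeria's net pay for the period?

$11564.13

401(k) contribution: $13536.02 × 0.0712 = $963.76
FSA contribution: $56.32
Pre-tax total = $963.76 + $56.32 = $1020.08
Taxable wages = $13536.02 − $1020.08 = $12515.94
State income tax: $12515.94 × 0.0232 = $290.37
State unemployment insurance (employee share): only $172707.70 − $164017.31 = $8690.39 of this check is subject → $8690.39 × 0.0025 = $21.73
State disability insurance: $13536.02 × 0.01 = $135.36
Health insurance premium: $84.73
Garnishment: $13536.02 × 0.031 = $419.62
Total deductions = $963.76 + $56.32 + $290.37 + $21.73 + $135.36 + $84.73 + $419.62 = $1971.89
Net pay = $13536.02 − $1971.89 = $11564.13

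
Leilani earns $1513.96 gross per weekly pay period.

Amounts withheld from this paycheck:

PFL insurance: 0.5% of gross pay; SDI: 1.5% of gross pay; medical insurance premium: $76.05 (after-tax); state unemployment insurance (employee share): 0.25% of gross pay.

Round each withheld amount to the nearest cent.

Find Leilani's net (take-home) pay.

SDI: $1513.96 × 0.015 = $22.71
PFL insurance: $1513.96 × 0.005 = $7.57
State unemployment insurance (employee share): $1513.96 × 0.0025 = $3.78
Medical insurance premium: $76.05
Total deductions = $22.71 + $7.57 + $3.78 + $76.05 = $110.11
Net pay = $1513.96 − $110.11 = $1403.85

$1403.85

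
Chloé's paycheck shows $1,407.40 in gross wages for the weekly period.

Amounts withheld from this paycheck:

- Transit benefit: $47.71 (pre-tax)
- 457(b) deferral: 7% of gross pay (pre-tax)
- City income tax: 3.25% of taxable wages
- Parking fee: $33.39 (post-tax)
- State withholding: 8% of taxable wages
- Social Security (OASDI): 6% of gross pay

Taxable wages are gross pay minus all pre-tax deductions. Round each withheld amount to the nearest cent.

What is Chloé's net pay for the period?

Transit benefit: $47.71
457(b) deferral: $1,407.40 × 0.07 = $98.52
Pre-tax total = $47.71 + $98.52 = $146.23
Taxable wages = $1,407.40 − $146.23 = $1,261.17
City income tax: $1,261.17 × 0.0325 = $40.99
State withholding: $1,261.17 × 0.08 = $100.89
Social Security (OASDI): $1,407.40 × 0.06 = $84.44
Parking fee: $33.39
Total deductions = $47.71 + $98.52 + $40.99 + $100.89 + $84.44 + $33.39 = $405.94
Net pay = $1,407.40 − $405.94 = $1,001.46

$1,001.46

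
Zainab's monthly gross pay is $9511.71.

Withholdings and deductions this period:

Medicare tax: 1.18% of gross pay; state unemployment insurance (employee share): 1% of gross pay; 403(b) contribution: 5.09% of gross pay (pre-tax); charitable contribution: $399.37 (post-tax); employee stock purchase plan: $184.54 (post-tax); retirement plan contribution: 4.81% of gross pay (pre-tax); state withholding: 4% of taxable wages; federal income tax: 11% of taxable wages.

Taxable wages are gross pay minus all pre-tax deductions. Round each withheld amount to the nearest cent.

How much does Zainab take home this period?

$6493.27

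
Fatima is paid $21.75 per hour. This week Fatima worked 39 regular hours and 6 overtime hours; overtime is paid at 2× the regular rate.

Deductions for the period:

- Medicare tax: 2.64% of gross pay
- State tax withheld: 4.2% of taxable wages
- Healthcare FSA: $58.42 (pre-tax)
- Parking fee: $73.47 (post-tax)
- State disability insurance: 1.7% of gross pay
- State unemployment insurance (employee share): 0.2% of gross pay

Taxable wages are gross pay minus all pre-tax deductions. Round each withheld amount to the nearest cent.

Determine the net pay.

$882.87

Regular pay: 39 × $21.75 = $848.25
Overtime pay: 6 × $21.75 × 2 = $261.00
Gross pay = $848.25 + $261.00 = $1,109.25
Healthcare FSA: $58.42
Taxable wages = $1,109.25 − $58.42 = $1,050.83
State tax withheld: $1,050.83 × 0.042 = $44.13
State unemployment insurance (employee share): $1,109.25 × 0.002 = $2.22
Medicare tax: $1,109.25 × 0.0264 = $29.28
State disability insurance: $1,109.25 × 0.017 = $18.86
Parking fee: $73.47
Total deductions = $58.42 + $44.13 + $2.22 + $29.28 + $18.86 + $73.47 = $226.38
Net pay = $1,109.25 − $226.38 = $882.87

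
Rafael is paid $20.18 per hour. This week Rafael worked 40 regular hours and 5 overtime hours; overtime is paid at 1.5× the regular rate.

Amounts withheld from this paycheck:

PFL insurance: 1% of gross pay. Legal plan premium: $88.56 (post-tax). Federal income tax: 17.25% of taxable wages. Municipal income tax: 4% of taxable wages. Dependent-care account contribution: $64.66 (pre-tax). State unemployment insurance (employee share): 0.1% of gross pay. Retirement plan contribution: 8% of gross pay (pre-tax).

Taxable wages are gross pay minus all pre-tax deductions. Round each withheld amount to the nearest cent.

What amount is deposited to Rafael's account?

Regular pay: 40 × $20.18 = $807.20
Overtime pay: 5 × $20.18 × 1.5 = $151.35
Gross pay = $807.20 + $151.35 = $958.55
Dependent-care account contribution: $64.66
Retirement plan contribution: $958.55 × 0.08 = $76.68
Pre-tax total = $64.66 + $76.68 = $141.34
Taxable wages = $958.55 − $141.34 = $817.21
Federal income tax: $817.21 × 0.1725 = $140.97
Municipal income tax: $817.21 × 0.04 = $32.69
State unemployment insurance (employee share): $958.55 × 0.001 = $0.96
PFL insurance: $958.55 × 0.01 = $9.59
Legal plan premium: $88.56
Total deductions = $64.66 + $76.68 + $140.97 + $32.69 + $0.96 + $9.59 + $88.56 = $414.11
Net pay = $958.55 − $414.11 = $544.44

$544.44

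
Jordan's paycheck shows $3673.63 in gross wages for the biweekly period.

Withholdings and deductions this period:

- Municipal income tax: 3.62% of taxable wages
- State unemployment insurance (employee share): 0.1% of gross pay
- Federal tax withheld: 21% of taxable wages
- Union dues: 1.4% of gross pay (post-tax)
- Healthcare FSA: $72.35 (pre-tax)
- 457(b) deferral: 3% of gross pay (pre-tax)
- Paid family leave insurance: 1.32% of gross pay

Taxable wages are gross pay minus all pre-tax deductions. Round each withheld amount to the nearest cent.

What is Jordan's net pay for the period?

$2527.98

457(b) deferral: $3673.63 × 0.03 = $110.21
Healthcare FSA: $72.35
Pre-tax total = $110.21 + $72.35 = $182.56
Taxable wages = $3673.63 − $182.56 = $3491.07
Municipal income tax: $3491.07 × 0.0362 = $126.38
Federal tax withheld: $3491.07 × 0.21 = $733.12
Paid family leave insurance: $3673.63 × 0.0132 = $48.49
State unemployment insurance (employee share): $3673.63 × 0.001 = $3.67
Union dues: $3673.63 × 0.014 = $51.43
Total deductions = $110.21 + $72.35 + $126.38 + $733.12 + $48.49 + $3.67 + $51.43 = $1145.65
Net pay = $3673.63 − $1145.65 = $2527.98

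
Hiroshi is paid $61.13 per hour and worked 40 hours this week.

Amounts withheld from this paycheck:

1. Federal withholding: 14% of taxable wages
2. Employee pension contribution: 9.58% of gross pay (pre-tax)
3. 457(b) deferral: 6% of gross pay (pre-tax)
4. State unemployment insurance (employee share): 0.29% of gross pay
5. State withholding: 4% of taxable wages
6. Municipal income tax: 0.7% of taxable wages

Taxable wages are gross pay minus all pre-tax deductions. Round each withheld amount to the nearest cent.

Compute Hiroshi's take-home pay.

$1,671.14

Gross pay: 40 × $61.13 = $2,445.20
457(b) deferral: $2,445.20 × 0.06 = $146.71
Employee pension contribution: $2,445.20 × 0.0958 = $234.25
Pre-tax total = $146.71 + $234.25 = $380.96
Taxable wages = $2,445.20 − $380.96 = $2,064.24
Municipal income tax: $2,064.24 × 0.007 = $14.45
State withholding: $2,064.24 × 0.04 = $82.57
Federal withholding: $2,064.24 × 0.14 = $288.99
State unemployment insurance (employee share): $2,445.20 × 0.0029 = $7.09
Total deductions = $146.71 + $234.25 + $14.45 + $82.57 + $288.99 + $7.09 = $774.06
Net pay = $2,445.20 − $774.06 = $1,671.14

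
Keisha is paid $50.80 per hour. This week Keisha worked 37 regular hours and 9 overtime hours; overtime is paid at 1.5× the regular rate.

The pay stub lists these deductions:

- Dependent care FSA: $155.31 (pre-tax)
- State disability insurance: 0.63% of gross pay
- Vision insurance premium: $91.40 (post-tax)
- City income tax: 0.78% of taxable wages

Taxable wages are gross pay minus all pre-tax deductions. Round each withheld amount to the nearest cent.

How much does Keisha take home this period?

Regular pay: 37 × $50.80 = $1,879.60
Overtime pay: 9 × $50.80 × 1.5 = $685.80
Gross pay = $1,879.60 + $685.80 = $2,565.40
Dependent care FSA: $155.31
Taxable wages = $2,565.40 − $155.31 = $2,410.09
City income tax: $2,410.09 × 0.0078 = $18.80
State disability insurance: $2,565.40 × 0.0063 = $16.16
Vision insurance premium: $91.40
Total deductions = $155.31 + $18.80 + $16.16 + $91.40 = $281.67
Net pay = $2,565.40 − $281.67 = $2,283.73

$2,283.73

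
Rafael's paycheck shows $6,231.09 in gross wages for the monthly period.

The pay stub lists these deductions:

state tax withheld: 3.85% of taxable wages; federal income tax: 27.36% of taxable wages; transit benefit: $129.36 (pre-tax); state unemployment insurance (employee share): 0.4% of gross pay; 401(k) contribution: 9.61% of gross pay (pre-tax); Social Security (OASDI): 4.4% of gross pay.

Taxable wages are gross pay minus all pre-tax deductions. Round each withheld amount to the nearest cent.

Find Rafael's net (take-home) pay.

401(k) contribution: $6,231.09 × 0.0961 = $598.81
Transit benefit: $129.36
Pre-tax total = $598.81 + $129.36 = $728.17
Taxable wages = $6,231.09 − $728.17 = $5,502.92
Federal income tax: $5,502.92 × 0.2736 = $1,505.60
State tax withheld: $5,502.92 × 0.0385 = $211.86
Social Security (OASDI): $6,231.09 × 0.044 = $274.17
State unemployment insurance (employee share): $6,231.09 × 0.004 = $24.92
Total deductions = $598.81 + $129.36 + $1,505.60 + $211.86 + $274.17 + $24.92 = $2,744.72
Net pay = $6,231.09 − $2,744.72 = $3,486.37

$3,486.37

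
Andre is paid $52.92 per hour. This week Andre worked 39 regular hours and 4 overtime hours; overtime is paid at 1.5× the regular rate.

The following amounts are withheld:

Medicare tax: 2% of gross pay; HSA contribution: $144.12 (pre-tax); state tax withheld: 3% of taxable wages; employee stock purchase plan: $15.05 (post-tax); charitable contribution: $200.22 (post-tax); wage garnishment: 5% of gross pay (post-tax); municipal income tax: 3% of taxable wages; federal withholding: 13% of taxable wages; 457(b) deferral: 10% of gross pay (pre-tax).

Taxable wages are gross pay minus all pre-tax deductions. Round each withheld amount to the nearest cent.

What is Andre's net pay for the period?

Regular pay: 39 × $52.92 = $2,063.88
Overtime pay: 4 × $52.92 × 1.5 = $317.52
Gross pay = $2,063.88 + $317.52 = $2,381.40
HSA contribution: $144.12
457(b) deferral: $2,381.40 × 0.1 = $238.14
Pre-tax total = $144.12 + $238.14 = $382.26
Taxable wages = $2,381.40 − $382.26 = $1,999.14
Municipal income tax: $1,999.14 × 0.03 = $59.97
Federal withholding: $1,999.14 × 0.13 = $259.89
State tax withheld: $1,999.14 × 0.03 = $59.97
Medicare tax: $2,381.40 × 0.02 = $47.63
Employee stock purchase plan: $15.05
Wage garnishment: $2,381.40 × 0.05 = $119.07
Charitable contribution: $200.22
Total deductions = $144.12 + $238.14 + $59.97 + $259.89 + $59.97 + $47.63 + $15.05 + $119.07 + $200.22 = $1,144.06
Net pay = $2,381.40 − $1,144.06 = $1,237.34

$1,237.34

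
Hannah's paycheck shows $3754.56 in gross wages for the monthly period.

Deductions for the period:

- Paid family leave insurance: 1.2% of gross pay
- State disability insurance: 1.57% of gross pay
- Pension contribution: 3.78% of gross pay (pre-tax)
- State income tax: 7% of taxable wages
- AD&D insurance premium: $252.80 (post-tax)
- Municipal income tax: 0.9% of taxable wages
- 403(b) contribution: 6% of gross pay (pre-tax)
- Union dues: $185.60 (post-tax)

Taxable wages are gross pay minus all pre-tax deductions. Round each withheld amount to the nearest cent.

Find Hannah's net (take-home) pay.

$2577.36

Pension contribution: $3754.56 × 0.0378 = $141.92
403(b) contribution: $3754.56 × 0.06 = $225.27
Pre-tax total = $141.92 + $225.27 = $367.19
Taxable wages = $3754.56 − $367.19 = $3387.37
Municipal income tax: $3387.37 × 0.009 = $30.49
State income tax: $3387.37 × 0.07 = $237.12
State disability insurance: $3754.56 × 0.0157 = $58.95
Paid family leave insurance: $3754.56 × 0.012 = $45.05
Union dues: $185.60
AD&D insurance premium: $252.80
Total deductions = $141.92 + $225.27 + $30.49 + $237.12 + $58.95 + $45.05 + $185.60 + $252.80 = $1177.20
Net pay = $3754.56 − $1177.20 = $2577.36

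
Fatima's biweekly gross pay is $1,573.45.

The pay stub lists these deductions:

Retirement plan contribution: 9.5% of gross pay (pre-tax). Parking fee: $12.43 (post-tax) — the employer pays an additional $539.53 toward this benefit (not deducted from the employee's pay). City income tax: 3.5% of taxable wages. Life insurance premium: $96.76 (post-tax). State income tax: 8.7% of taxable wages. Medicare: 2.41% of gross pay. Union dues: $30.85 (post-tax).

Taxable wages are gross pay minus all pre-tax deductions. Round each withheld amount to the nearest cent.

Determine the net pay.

Retirement plan contribution: $1,573.45 × 0.095 = $149.48
Taxable wages = $1,573.45 − $149.48 = $1,423.97
City income tax: $1,423.97 × 0.035 = $49.84
State income tax: $1,423.97 × 0.087 = $123.89
Medicare: $1,573.45 × 0.0241 = $37.92
Parking fee: $12.43
Life insurance premium: $96.76
Union dues: $30.85
(Employer's $539.53 toward parking fee is not withheld from the employee.)
Total deductions = $149.48 + $49.84 + $123.89 + $37.92 + $12.43 + $96.76 + $30.85 = $501.17
Net pay = $1,573.45 − $501.17 = $1,072.28

$1,072.28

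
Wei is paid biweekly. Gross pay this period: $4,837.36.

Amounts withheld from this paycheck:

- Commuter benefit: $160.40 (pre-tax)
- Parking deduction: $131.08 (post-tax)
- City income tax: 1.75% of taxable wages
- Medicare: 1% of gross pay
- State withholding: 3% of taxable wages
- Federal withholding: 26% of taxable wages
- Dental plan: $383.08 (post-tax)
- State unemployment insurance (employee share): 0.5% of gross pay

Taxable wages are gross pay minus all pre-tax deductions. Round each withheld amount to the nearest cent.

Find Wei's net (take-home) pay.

Commuter benefit: $160.40
Taxable wages = $4,837.36 − $160.40 = $4,676.96
State withholding: $4,676.96 × 0.03 = $140.31
Federal withholding: $4,676.96 × 0.26 = $1,216.01
City income tax: $4,676.96 × 0.0175 = $81.85
State unemployment insurance (employee share): $4,837.36 × 0.005 = $24.19
Medicare: $4,837.36 × 0.01 = $48.37
Dental plan: $383.08
Parking deduction: $131.08
Total deductions = $160.40 + $140.31 + $1,216.01 + $81.85 + $24.19 + $48.37 + $383.08 + $131.08 = $2,185.29
Net pay = $4,837.36 − $2,185.29 = $2,652.07

$2,652.07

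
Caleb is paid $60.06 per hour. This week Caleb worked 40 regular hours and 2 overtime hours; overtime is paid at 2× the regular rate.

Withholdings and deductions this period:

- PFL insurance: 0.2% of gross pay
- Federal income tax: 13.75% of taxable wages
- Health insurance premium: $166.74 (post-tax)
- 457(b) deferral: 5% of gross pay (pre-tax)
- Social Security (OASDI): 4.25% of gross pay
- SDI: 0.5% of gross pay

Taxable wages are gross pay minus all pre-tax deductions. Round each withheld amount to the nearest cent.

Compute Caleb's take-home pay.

$1,867.76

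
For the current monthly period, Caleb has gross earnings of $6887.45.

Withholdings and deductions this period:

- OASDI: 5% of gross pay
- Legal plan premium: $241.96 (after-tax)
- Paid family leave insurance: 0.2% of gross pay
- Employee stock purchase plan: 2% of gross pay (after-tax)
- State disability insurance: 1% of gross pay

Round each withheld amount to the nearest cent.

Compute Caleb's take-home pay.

$6080.73

State disability insurance: $6887.45 × 0.01 = $68.87
Paid family leave insurance: $6887.45 × 0.002 = $13.77
OASDI: $6887.45 × 0.05 = $344.37
Legal plan premium: $241.96
Employee stock purchase plan: $6887.45 × 0.02 = $137.75
Total deductions = $68.87 + $13.77 + $344.37 + $241.96 + $137.75 = $806.72
Net pay = $6887.45 − $806.72 = $6080.73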